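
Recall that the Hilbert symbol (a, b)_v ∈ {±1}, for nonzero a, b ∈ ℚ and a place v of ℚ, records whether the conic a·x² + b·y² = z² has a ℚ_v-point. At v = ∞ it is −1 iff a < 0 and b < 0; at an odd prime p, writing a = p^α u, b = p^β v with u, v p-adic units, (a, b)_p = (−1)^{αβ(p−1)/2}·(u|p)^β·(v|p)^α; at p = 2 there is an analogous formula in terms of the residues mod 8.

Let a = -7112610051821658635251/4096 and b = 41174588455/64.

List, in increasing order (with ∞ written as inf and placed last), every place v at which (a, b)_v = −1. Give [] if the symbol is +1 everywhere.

[29, 41]

Mod squares: a ≡ -259, b ≡ 340285855. Check v ∈ {∞, 2, 5, 7, 11, 13, 17, 29, 37, 41}.
v=29: a=29^2·(≡21), b=29^1·(≡27) mod 29; (21|29)=-1, (27|29)=-1; (−1)^{2·1·14}·(-1)^1·(-1)^2 = -1.
v=11: a=11^2·(≡5), b=11^2·(≡7) mod 11; (5|11)=+1, (7|11)=-1; (−1)^{2·2·5}·(+1)^2·(-1)^2 = +1.
v=13: a=13^2·(≡4), b=13^1·(≡12) mod 13; (4|13)=+1, (12|13)=+1; (−1)^{2·1·6}·(+1)^1·(+1)^2 = +1.
v=7: a=7^5·(≡3), b=7^1·(≡4) mod 7; (3|7)=-1, (4|7)=+1; (−1)^{5·1·3}·(-1)^1·(+1)^5 = +1.
v=5: a=5^0·(≡4), b=5^1·(≡4) mod 5; (4|5)=+1, (4|5)=+1; (−1)^{0·1·2}·(+1)^1·(+1)^0 = +1.
v=41: a=41^2·(≡12), b=41^1·(≡21) mod 41; (12|41)=-1, (21|41)=+1; (−1)^{2·1·20}·(-1)^1·(+1)^2 = -1.
v=17: a=17^2·(≡1), b=17^1·(≡11) mod 17; (1|17)=+1, (11|17)=-1; (−1)^{2·1·8}·(+1)^1·(-1)^2 = +1.
v=2: v_2(a)=-12, v_2(b)=-6; units ≡ 5, 7 (mod 8); ε·ε+αω+βω = 0·1+-12·0+-6·1 ≡ 0  ⇒  (a,b)_2 = +1.
v=∞: -259 < 0 and 340285855 > 0  ⇒  (a,b)_∞ = +1.
v=37: a=37^3·(≡33), b=37^1·(≡27) mod 37; (33|37)=+1, (27|37)=+1; (−1)^{3·1·18}·(+1)^1·(+1)^3 = +1.
(-259, 340285855 / ℚ) ramifies at {29, 41}: a division algebra.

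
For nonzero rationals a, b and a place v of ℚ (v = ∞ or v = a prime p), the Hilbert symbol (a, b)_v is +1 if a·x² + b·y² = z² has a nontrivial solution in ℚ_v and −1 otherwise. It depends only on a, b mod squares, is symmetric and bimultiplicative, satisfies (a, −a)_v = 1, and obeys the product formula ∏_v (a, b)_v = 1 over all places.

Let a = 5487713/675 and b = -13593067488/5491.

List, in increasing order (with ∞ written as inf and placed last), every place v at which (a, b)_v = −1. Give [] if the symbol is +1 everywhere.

[3, 19]

Mod squares: a ≡ 136059, b ≡ -1179178. Check v ∈ {∞, 2, 3, 5, 7, 11, 13, 17, 19, 31}.
v=31: a=31^1·(≡7), b=31^1·(≡6) mod 31; (7|31)=+1, (6|31)=-1; (−1)^{1·1·15}·(+1)^1·(-1)^1 = +1.
v=5: a=5^-2·(≡4), b=5^0·(≡2) mod 5; (4|5)=+1, (2|5)=-1; (−1)^{-2·0·2}·(+1)^0·(-1)^-2 = +1.
v=∞: 136059 > 0 and -1179178 < 0  ⇒  (a,b)_∞ = +1.
v=11: a=11^3·(≡5), b=11^1·(≡7) mod 11; (5|11)=+1, (7|11)=-1; (−1)^{3·1·5}·(+1)^1·(-1)^3 = +1.
v=3: a=3^-3·(≡2), b=3^4·(≡2) mod 3; (2|3)=-1, (2|3)=-1; (−1)^{-3·4·1}·(-1)^4·(-1)^-3 = -1.
v=2: v_2(a)=0, v_2(b)=5; units ≡ 3, 3 (mod 8); ε·ε+αω+βω = 1·1+0·1+5·1 ≡ 0  ⇒  (a,b)_2 = +1.
v=17: a=17^0·(≡8), b=17^-2·(≡7) mod 17; (8|17)=+1, (7|17)=-1; (−1)^{0·-2·8}·(+1)^-2·(-1)^0 = +1.
v=7: a=7^1·(≡5), b=7^1·(≡1) mod 7; (5|7)=-1, (1|7)=+1; (−1)^{1·1·3}·(-1)^1·(+1)^1 = +1.
v=13: a=13^0·(≡3), b=13^3·(≡5) mod 13; (3|13)=+1, (5|13)=-1; (−1)^{0·3·6}·(+1)^3·(-1)^0 = +1.
v=19: a=19^1·(≡16), b=19^-1·(≡16) mod 19; (16|19)=+1, (16|19)=+1; (−1)^{1·-1·9}·(+1)^-1·(+1)^1 = -1.
|Ram(136059, -1179178)| = 2, even; anisotropic at {3, 19}.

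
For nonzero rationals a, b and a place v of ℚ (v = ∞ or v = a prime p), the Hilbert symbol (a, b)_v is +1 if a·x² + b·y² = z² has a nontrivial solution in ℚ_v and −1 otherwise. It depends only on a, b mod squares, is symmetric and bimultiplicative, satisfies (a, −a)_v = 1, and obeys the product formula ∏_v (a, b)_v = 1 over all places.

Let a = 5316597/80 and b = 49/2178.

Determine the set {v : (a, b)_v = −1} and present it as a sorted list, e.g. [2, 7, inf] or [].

(a, b) ≡ (36465, 2) mod (ℚ^×)²; places V = {2, 3, 5, 7, 11, 13, 17, ∞}.
(a,b)_3: α=7, u≡2; β=-2, v≡2 (mod 3); (2|3)=-1, (2|3)=-1; sign (−1)^0·-1^-2·-1^7 = -1.
(a,b)_11: α=1, u≡3; β=-2, v≡7 (mod 11); (3|11)=+1, (7|11)=-1; sign (−1)^0·+1^-2·-1^1 = -1.
(a,b)_5: α=-1, u≡2; β=0, v≡3 (mod 5); (2|5)=-1, (3|5)=-1; sign (−1)^0·-1^0·-1^-1 = -1.
(a,b)_∞: sgn(36465)=+, sgn(2)=+, so +1.
(a,b)_17: α=1, u≡5; β=0, v≡16 (mod 17); (5|17)=-1, (16|17)=+1; sign (−1)^0·-1^0·+1^1 = +1.
(a,b)_7: α=0, u≡2; β=2, v≡1 (mod 7); (2|7)=+1, (1|7)=+1; sign (−1)^0·+1^2·+1^0 = +1.
(a,b)_2: α=-4, β=-1; u≡1, v≡1 (mod 8); ε(u)ε(v)=0·0, αω(v)=-4·0, βω(u)=-1·0; sum ≡ 0  ⇒  +1.
(a,b)_13: α=1, u≡1; β=0, v≡7 (mod 13); (1|13)=+1, (7|13)=-1; sign (−1)^0·+1^0·-1^1 = -1.
Ram(36465, 2) = {3, 5, 11, 13}; no ℚ_3-point on the conic.

[3, 5, 11, 13]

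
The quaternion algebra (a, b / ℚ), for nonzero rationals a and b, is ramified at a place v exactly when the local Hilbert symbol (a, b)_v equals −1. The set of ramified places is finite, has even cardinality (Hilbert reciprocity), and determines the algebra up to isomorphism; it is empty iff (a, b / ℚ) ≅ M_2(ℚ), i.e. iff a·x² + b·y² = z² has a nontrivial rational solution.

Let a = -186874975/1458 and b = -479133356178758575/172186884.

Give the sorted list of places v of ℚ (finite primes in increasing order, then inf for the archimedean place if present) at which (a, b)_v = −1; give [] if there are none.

[7, 19, 31, inf]

(a, b) ≡ (-305102, -7) mod (ℚ^×)²; places V = {2, 3, 5, 7, 19, 31, 37, ∞}.
(a,b)_2: α=-1, β=-2; u≡1, v≡1 (mod 8); ε(u)ε(v)=0·0, αω(v)=-1·0, βω(u)=-2·0; sum ≡ 0  ⇒  +1.
(a,b)_3: α=-6, u≡1; β=-16, v≡2 (mod 3); (1|3)=+1, (2|3)=-1; sign (−1)^0·+1^-16·-1^-6 = +1.
(a,b)_31: α=1, u≡4; β=2, v≡3 (mod 31); (4|31)=+1, (3|31)=-1; sign (−1)^0·+1^2·-1^1 = -1.
(a,b)_∞: sgn(-305102)=−, sgn(-7)=−, so -1.
(a,b)_7: α=3, u≡3; β=9, v≡6 (mod 7); (3|7)=-1, (6|7)=-1; sign (−1)^1·-1^9·-1^3 = -1.
(a,b)_5: α=2, u≡2; β=2, v≡3 (mod 5); (2|5)=-1, (3|5)=-1; sign (−1)^0·-1^2·-1^2 = +1.
(a,b)_19: α=1, u≡16; β=2, v≡13 (mod 19); (16|19)=+1, (13|19)=-1; sign (−1)^0·+1^2·-1^1 = -1.
(a,b)_37: α=1, u≡13; β=2, v≡21 (mod 37); (13|37)=-1, (21|37)=+1; sign (−1)^0·-1^2·+1^1 = +1.
Ram(-305102, -7) = {7, 19, 31, ∞}; no ℚ_7-point on the conic.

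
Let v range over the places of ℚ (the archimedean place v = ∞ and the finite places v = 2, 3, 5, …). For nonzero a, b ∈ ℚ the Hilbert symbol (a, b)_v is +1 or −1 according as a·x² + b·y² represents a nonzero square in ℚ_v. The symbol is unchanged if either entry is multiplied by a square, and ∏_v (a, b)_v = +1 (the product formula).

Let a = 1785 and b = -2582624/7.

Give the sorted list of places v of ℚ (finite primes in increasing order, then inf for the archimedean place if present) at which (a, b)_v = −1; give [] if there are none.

Mod squares: a ≡ 1785, b ≡ -9338. Check v ∈ {∞, 2, 3, 5, 7, 11, 17, 23, 29}.
v=11: a=11^0·(≡3), b=11^2·(≡1) mod 11; (3|11)=+1, (1|11)=+1; (−1)^{0·2·5}·(+1)^2·(+1)^0 = +1.
v=7: a=7^1·(≡3), b=7^-1·(≡5) mod 7; (3|7)=-1, (5|7)=-1; (−1)^{1·-1·3}·(-1)^-1·(-1)^1 = -1.
v=2: v_2(a)=0, v_2(b)=5; units ≡ 1, 3 (mod 8); ε·ε+αω+βω = 0·1+0·1+5·0 ≡ 0  ⇒  (a,b)_2 = +1.
v=29: a=29^0·(≡16), b=29^1·(≡17) mod 29; (16|29)=+1, (17|29)=-1; (−1)^{0·1·14}·(+1)^1·(-1)^0 = +1.
v=∞: 1785 > 0 and -9338 < 0  ⇒  (a,b)_∞ = +1.
v=23: a=23^0·(≡14), b=23^1·(≡3) mod 23; (14|23)=-1, (3|23)=+1; (−1)^{0·1·11}·(-1)^1·(+1)^0 = -1.
v=3: a=3^1·(≡1), b=3^0·(≡1) mod 3; (1|3)=+1, (1|3)=+1; (−1)^{1·0·1}·(+1)^0·(+1)^1 = +1.
v=17: a=17^1·(≡3), b=17^0·(≡12) mod 17; (3|17)=-1, (12|17)=-1; (−1)^{1·0·8}·(-1)^0·(-1)^1 = -1.
v=5: a=5^1·(≡2), b=5^0·(≡3) mod 5; (2|5)=-1, (3|5)=-1; (−1)^{1·0·2}·(-1)^0·(-1)^1 = -1.
Ram(1785, -9338) = {5, 7, 17, 23}; no ℚ_5-point on the conic.

[5, 7, 17, 23]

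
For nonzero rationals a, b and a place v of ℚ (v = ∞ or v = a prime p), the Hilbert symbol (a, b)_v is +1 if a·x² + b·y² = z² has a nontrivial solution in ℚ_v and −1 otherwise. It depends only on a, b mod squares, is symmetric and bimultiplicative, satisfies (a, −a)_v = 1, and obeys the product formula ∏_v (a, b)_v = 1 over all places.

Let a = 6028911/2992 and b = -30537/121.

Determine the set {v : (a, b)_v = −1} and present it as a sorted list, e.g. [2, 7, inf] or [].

[11, 17, 29, 31]

(a, b) ≡ (5797, -377) mod (ℚ^×)²; places V = {2, 3, 7, 11, 13, 17, 29, 31, ∞}.
(a,b)_∞: sgn(5797)=+, sgn(-377)=−, so +1.
(a,b)_2: α=-4, β=0; u≡5, v≡7 (mod 8); ε(u)ε(v)=0·1, αω(v)=-4·0, βω(u)=0·1; sum ≡ 0  ⇒  +1.
(a,b)_3: α=4, u≡1; β=4, v≡1 (mod 3); (1|3)=+1, (1|3)=+1; sign (−1)^0·+1^4·+1^4 = +1.
(a,b)_31: α=1, u≡5; β=0, v≡11 (mod 31); (5|31)=+1, (11|31)=-1; sign (−1)^0·+1^0·-1^1 = -1.
(a,b)_7: α=4, u≡4; β=0, v≡2 (mod 7); (4|7)=+1, (2|7)=+1; sign (−1)^0·+1^0·+1^4 = +1.
(a,b)_17: α=-1, u≡8; β=0, v≡6 (mod 17); (8|17)=+1, (6|17)=-1; sign (−1)^0·+1^0·-1^-1 = -1.
(a,b)_29: α=0, u≡26; β=1, v≡4 (mod 29); (26|29)=-1, (4|29)=+1; sign (−1)^0·-1^1·+1^0 = -1.
(a,b)_11: α=-1, u≡8; β=-2, v≡10 (mod 11); (8|11)=-1, (10|11)=-1; sign (−1)^0·-1^-2·-1^-1 = -1.
(a,b)_13: α=0, u≡9; β=1, v≡1 (mod 13); (9|13)=+1, (1|13)=+1; sign (−1)^0·+1^1·+1^0 = +1.
(5797, -377 / ℚ) ramifies at {11, 17, 29, 31}: a division algebra.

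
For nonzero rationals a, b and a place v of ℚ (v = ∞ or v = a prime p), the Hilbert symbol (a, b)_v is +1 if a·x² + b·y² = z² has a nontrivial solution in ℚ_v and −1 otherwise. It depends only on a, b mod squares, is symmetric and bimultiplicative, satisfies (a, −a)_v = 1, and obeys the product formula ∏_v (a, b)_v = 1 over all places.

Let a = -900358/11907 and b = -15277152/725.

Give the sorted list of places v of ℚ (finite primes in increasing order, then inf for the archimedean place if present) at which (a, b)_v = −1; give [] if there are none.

(a, b) ≡ (-5106, -27689838) mod (ℚ^×)²; places V = {2, 3, 5, 7, 11, 17, 23, 29, 37, ∞}.
(a,b)_37: α=1, u≡30; β=1, v≡28 (mod 37); (30|37)=+1, (28|37)=+1; sign (−1)^0·+1^1·+1^1 = +1.
(a,b)_29: α=0, u≡2; β=-1, v≡17 (mod 29); (2|29)=-1, (17|29)=-1; sign (−1)^0·-1^-1·-1^0 = -1.
(a,b)_2: α=1, β=5; u≡7, v≡1 (mod 8); ε(u)ε(v)=1·0, αω(v)=1·0, βω(u)=5·0; sum ≡ 0  ⇒  +1.
(a,b)_17: α=0, u≡14; β=1, v≡6 (mod 17); (14|17)=-1, (6|17)=-1; sign (−1)^0·-1^1·-1^0 = -1.
(a,b)_3: α=-5, u≡2; β=1, v≡1 (mod 3); (2|3)=-1, (1|3)=+1; sign (−1)^1·-1^1·+1^-5 = +1.
(a,b)_11: α=0, u≡5; β=1, v≡5 (mod 11); (5|11)=+1, (5|11)=+1; sign (−1)^0·+1^1·+1^0 = +1.
(a,b)_5: α=0, u≡1; β=-2, v≡2 (mod 5); (1|5)=+1, (2|5)=-1; sign (−1)^0·+1^-2·-1^0 = +1.
(a,b)_∞: sgn(-5106)=−, sgn(-27689838)=−, so -1.
(a,b)_7: α=-2, u≡2; β=0, v≡3 (mod 7); (2|7)=+1, (3|7)=-1; sign (−1)^0·+1^0·-1^-2 = +1.
(a,b)_23: α=3, u≡4; β=1, v≡9 (mod 23); (4|23)=+1, (9|23)=+1; sign (−1)^1·+1^1·+1^3 = -1.
Ram(-5106, -27689838) = {17, 23, 29, ∞}; no ℚ_17-point on the conic.

[17, 23, 29, inf]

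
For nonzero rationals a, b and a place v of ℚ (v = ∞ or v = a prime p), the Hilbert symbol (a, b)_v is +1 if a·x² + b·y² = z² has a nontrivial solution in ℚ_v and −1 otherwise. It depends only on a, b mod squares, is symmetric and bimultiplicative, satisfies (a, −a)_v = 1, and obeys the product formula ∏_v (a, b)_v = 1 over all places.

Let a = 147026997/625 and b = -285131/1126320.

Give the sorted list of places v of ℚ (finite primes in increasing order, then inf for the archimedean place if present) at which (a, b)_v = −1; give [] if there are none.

[5, 11]

(a, b) ≡ (13, -2145) mod (ℚ^×)²; places V = {2, 3, 5, 7, 11, 13, 19, 23, 59, ∞}.
(a,b)_11: α=0, u≡2; β=1, v≡9 (mod 11); (2|11)=-1, (9|11)=+1; sign (−1)^0·-1^1·+1^0 = -1.
(a,b)_∞: sgn(13)=+, sgn(-2145)=−, so +1.
(a,b)_59: α=2, u≡47; β=0, v≡37 (mod 59); (47|59)=-1, (37|59)=-1; sign (−1)^0·-1^0·-1^2 = +1.
(a,b)_19: α=2, u≡13; β=-2, v≡10 (mod 19); (13|19)=-1, (10|19)=-1; sign (−1)^0·-1^-2·-1^2 = +1.
(a,b)_3: α=2, u≡1; β=-1, v≡2 (mod 3); (1|3)=+1, (2|3)=-1; sign (−1)^0·+1^-1·-1^2 = +1.
(a,b)_5: α=-4, u≡2; β=-1, v≡1 (mod 5); (2|5)=-1, (1|5)=+1; sign (−1)^0·-1^-1·+1^-4 = -1.
(a,b)_23: α=0, u≡18; β=2, v≡22 (mod 23); (18|23)=+1, (22|23)=-1; sign (−1)^0·+1^2·-1^0 = +1.
(a,b)_7: α=0, u≡6; β=2, v≡2 (mod 7); (6|7)=-1, (2|7)=+1; sign (−1)^0·-1^2·+1^0 = +1.
(a,b)_2: α=0, β=-4; u≡5, v≡7 (mod 8); ε(u)ε(v)=0·1, αω(v)=0·0, βω(u)=-4·1; sum ≡ 0  ⇒  +1.
(a,b)_13: α=1, u≡3; β=-1, v≡3 (mod 13); (3|13)=+1, (3|13)=+1; sign (−1)^0·+1^-1·+1^1 = +1.
|Ram(13, -2145)| = 2, even; anisotropic at {5, 11}.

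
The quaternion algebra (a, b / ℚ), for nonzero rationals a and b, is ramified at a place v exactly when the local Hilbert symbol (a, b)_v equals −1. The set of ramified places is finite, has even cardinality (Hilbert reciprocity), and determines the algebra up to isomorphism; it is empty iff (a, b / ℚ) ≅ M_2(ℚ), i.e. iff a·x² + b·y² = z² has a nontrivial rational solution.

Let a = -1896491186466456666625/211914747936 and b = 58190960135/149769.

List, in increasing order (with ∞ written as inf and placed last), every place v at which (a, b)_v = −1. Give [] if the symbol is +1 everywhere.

Mod squares: a ≡ -13090, b ≡ 935. Check v ∈ {∞, 2, 3, 5, 7, 11, 17, 23, 43}.
v=11: a=11^3·(≡1), b=11^1·(≡8) mod 11; (1|11)=+1, (8|11)=-1; (−1)^{3·1·5}·(+1)^1·(-1)^3 = +1.
v=5: a=5^3·(≡2), b=5^1·(≡3) mod 5; (2|5)=-1, (3|5)=-1; (−1)^{3·1·2}·(-1)^1·(-1)^3 = +1.
v=7: a=7^19·(≡5), b=7^6·(≡4) mod 7; (5|7)=-1, (4|7)=+1; (−1)^{19·6·3}·(-1)^6·(+1)^19 = +1.
v=3: a=3^-6·(≡2), b=3^-4·(≡2) mod 3; (2|3)=-1, (2|3)=-1; (−1)^{-6·-4·1}·(-1)^-4·(-1)^-6 = +1.
v=23: a=23^0·(≡5), b=23^2·(≡21) mod 23; (5|23)=-1, (21|23)=-1; (−1)^{0·2·11}·(-1)^2·(-1)^0 = +1.
v=43: a=43^-2·(≡25), b=43^-2·(≡20) mod 43; (25|43)=+1, (20|43)=-1; (−1)^{-2·-2·21}·(+1)^-2·(-1)^-2 = +1.
v=2: v_2(a)=-5, v_2(b)=0; units ≡ 7, 7 (mod 8); ε·ε+αω+βω = 1·1+-5·0+0·0 ≡ 1  ⇒  (a,b)_2 = -1.
v=∞: -13090 < 0 and 935 > 0  ⇒  (a,b)_∞ = +1.
v=17: a=17^-3·(≡12), b=17^1·(≡13) mod 17; (12|17)=-1, (13|17)=+1; (−1)^{-3·1·8}·(-1)^1·(+1)^-3 = -1.
Ram(-13090, 935) = {2, 17}; no ℚ_2-point on the conic.

[2, 17]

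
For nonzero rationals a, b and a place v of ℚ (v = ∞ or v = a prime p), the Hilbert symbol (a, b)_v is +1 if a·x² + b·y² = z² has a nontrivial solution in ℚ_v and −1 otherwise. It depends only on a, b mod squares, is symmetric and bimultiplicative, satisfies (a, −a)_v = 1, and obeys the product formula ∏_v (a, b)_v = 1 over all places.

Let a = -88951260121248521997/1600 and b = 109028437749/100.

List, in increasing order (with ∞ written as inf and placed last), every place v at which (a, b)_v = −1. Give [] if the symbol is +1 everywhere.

[3, 31]

Mod squares: a ≡ -3816813, b ≡ 861. Check v ∈ {∞, 2, 3, 5, 7, 11, 13, 31, 41}.
v=11: a=11^7·(≡4), b=11^4·(≡9) mod 11; (4|11)=+1, (9|11)=+1; (−1)^{7·4·5}·(+1)^4·(+1)^7 = +1.
v=3: a=3^5·(≡2), b=3^3·(≡2) mod 3; (2|3)=-1, (2|3)=-1; (−1)^{5·3·1}·(-1)^3·(-1)^5 = -1.
v=41: a=41^1·(≡4), b=41^1·(≡18) mod 41; (4|41)=+1, (18|41)=+1; (−1)^{1·1·20}·(+1)^1·(+1)^1 = +1.
v=13: a=13^3·(≡12), b=13^0·(≡4) mod 13; (12|13)=+1, (4|13)=+1; (−1)^{3·0·6}·(+1)^0·(+1)^3 = +1.
v=31: a=31^3·(≡8), b=31^2·(≡12) mod 31; (8|31)=+1, (12|31)=-1; (−1)^{3·2·15}·(+1)^2·(-1)^3 = -1.
v=5: a=5^-2·(≡2), b=5^-2·(≡1) mod 5; (2|5)=-1, (1|5)=+1; (−1)^{-2·-2·2}·(-1)^-2·(+1)^-2 = +1.
v=2: v_2(a)=-6, v_2(b)=-2; units ≡ 3, 5 (mod 8); ε·ε+αω+βω = 1·0+-6·1+-2·1 ≡ 0  ⇒  (a,b)_2 = +1.
v=∞: -3816813 < 0 and 861 > 0  ⇒  (a,b)_∞ = +1.
v=7: a=7^1·(≡5), b=7^1·(≡4) mod 7; (5|7)=-1, (4|7)=+1; (−1)^{1·1·3}·(-1)^1·(+1)^1 = +1.
(-3816813, 861 / ℚ) ramifies at {3, 31}: a division algebra.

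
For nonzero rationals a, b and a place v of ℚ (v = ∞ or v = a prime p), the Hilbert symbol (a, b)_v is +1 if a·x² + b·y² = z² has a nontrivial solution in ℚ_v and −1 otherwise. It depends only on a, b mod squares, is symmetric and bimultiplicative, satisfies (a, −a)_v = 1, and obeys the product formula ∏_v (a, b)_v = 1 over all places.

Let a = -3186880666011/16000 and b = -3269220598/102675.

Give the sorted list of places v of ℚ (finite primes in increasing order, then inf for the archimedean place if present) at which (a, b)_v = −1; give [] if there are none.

[7, inf]

(a, b) ≡ (-30590, -18354) mod (ℚ^×)²; places V = {2, 3, 5, 7, 17, 19, 23, 29, 37, 43, 53, ∞}.
(a,b)_29: α=2, u≡16; β=0, v≡14 (mod 29); (16|29)=+1, (14|29)=-1; sign (−1)^0·+1^0·-1^2 = +1.
(a,b)_2: α=-7, β=1; u≡1, v≡7 (mod 8); ε(u)ε(v)=0·1, αω(v)=-7·0, βω(u)=1·0; sum ≡ 0  ⇒  +1.
(a,b)_23: α=1, u≡6; β=1, v≡22 (mod 23); (6|23)=+1, (22|23)=-1; sign (−1)^1·+1^1·-1^1 = +1.
(a,b)_43: α=0, u≡3; β=2, v≡27 (mod 43); (3|43)=-1, (27|43)=-1; sign (−1)^0·-1^2·-1^0 = +1.
(a,b)_19: α=1, u≡4; β=1, v≡14 (mod 19); (4|19)=+1, (14|19)=-1; sign (−1)^1·+1^1·-1^1 = +1.
(a,b)_3: α=2, u≡1; β=-1, v≡2 (mod 3); (1|3)=+1, (2|3)=-1; sign (−1)^0·+1^-1·-1^2 = +1.
(a,b)_53: α=2, u≡6; β=0, v≡17 (mod 53); (6|53)=+1, (17|53)=+1; sign (−1)^0·+1^0·+1^2 = +1.
(a,b)_7: α=3, u≡6; β=1, v≡5 (mod 7); (6|7)=-1, (5|7)=-1; sign (−1)^1·-1^1·-1^3 = -1.
(a,b)_∞: sgn(-30590)=−, sgn(-18354)=−, so -1.
(a,b)_17: α=0, u≡12; β=2, v≡5 (mod 17); (12|17)=-1, (5|17)=-1; sign (−1)^0·-1^2·-1^0 = +1.
(a,b)_37: α=0, u≡25; β=-2, v≡20 (mod 37); (25|37)=+1, (20|37)=-1; sign (−1)^0·+1^-2·-1^0 = +1.
(a,b)_5: α=-3, u≡3; β=-2, v≡1 (mod 5); (3|5)=-1, (1|5)=+1; sign (−1)^0·-1^-2·+1^-3 = +1.
Ram(-30590, -18354) = {7, ∞}; no ℚ_7-point on the conic.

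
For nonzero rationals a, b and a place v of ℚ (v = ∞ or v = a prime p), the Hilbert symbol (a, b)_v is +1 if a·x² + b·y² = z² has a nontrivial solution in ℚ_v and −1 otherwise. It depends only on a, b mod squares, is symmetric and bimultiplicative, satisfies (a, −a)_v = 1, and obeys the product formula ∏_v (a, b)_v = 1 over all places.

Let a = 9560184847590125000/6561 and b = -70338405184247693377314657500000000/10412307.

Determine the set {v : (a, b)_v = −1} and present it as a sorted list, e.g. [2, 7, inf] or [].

Mod squares: a ≡ 131138, b ≡ -861. Check v ∈ {∞, 2, 3, 5, 7, 13, 17, 19, 23, 29, 31, 41}.
v=29: a=29^1·(≡21), b=29^2·(≡16) mod 29; (21|29)=-1, (16|29)=+1; (−1)^{1·2·14}·(-1)^2·(+1)^1 = +1.
v=5: a=5^6·(≡3), b=5^10·(≡1) mod 5; (3|5)=-1, (1|5)=+1; (−1)^{6·10·2}·(-1)^10·(+1)^6 = +1.
v=23: a=23^0·(≡21), b=23^-2·(≡2) mod 23; (21|23)=-1, (2|23)=+1; (−1)^{0·-2·11}·(-1)^-2·(+1)^0 = +1.
v=19: a=19^1·(≡9), b=19^2·(≡3) mod 19; (9|19)=+1, (3|19)=-1; (−1)^{1·2·9}·(+1)^2·(-1)^1 = -1.
v=17: a=17^3·(≡16), b=17^6·(≡5) mod 17; (16|17)=+1, (5|17)=-1; (−1)^{3·6·8}·(+1)^6·(-1)^3 = -1.
v=13: a=13^0·(≡2), b=13^2·(≡1) mod 13; (2|13)=-1, (1|13)=+1; (−1)^{0·2·6}·(-1)^2·(+1)^0 = +1.
v=7: a=7^5·(≡1), b=7^3·(≡5) mod 7; (1|7)=+1, (5|7)=-1; (−1)^{5·3·3}·(+1)^3·(-1)^5 = +1.
v=31: a=31^0·(≡18), b=31^2·(≡5) mod 31; (18|31)=+1, (5|31)=+1; (−1)^{0·2·15}·(+1)^2·(+1)^0 = +1.
v=41: a=41^2·(≡1), b=41^3·(≡2) mod 41; (1|41)=+1, (2|41)=+1; (−1)^{2·3·20}·(+1)^3·(+1)^2 = +1.
v=3: a=3^-8·(≡2), b=3^-9·(≡1) mod 3; (2|3)=-1, (1|3)=+1; (−1)^{-8·-9·1}·(-1)^-9·(+1)^-8 = -1.
v=2: v_2(a)=3, v_2(b)=8; units ≡ 1, 3 (mod 8); ε·ε+αω+βω = 0·1+3·1+8·0 ≡ 1  ⇒  (a,b)_2 = -1.
v=∞: 131138 > 0 and -861 < 0  ⇒  (a,b)_∞ = +1.
|Ram(131138, -861)| = 4, even; anisotropic at {2, 3, 17, 19}.

[2, 3, 17, 19]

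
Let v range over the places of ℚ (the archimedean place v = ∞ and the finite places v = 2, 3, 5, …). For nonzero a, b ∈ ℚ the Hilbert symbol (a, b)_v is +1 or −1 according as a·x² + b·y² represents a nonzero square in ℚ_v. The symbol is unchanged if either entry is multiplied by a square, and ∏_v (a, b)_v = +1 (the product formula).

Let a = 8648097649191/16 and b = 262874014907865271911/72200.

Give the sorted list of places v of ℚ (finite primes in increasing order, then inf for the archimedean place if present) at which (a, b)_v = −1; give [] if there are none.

[2, 3, 13, 17]

Mod squares: a ≡ 759, b ≡ 4862. Check v ∈ {∞, 2, 3, 5, 7, 11, 13, 17, 19, 23}.
v=∞: 759 > 0 and 4862 > 0  ⇒  (a,b)_∞ = +1.
v=3: a=3^3·(≡1), b=3^6·(≡2) mod 3; (1|3)=+1, (2|3)=-1; (−1)^{3·6·1}·(+1)^6·(-1)^3 = -1.
v=13: a=13^2·(≡7), b=13^3·(≡4) mod 13; (7|13)=-1, (4|13)=+1; (−1)^{2·3·6}·(-1)^3·(+1)^2 = -1.
v=19: a=19^0·(≡13), b=19^-2·(≡4) mod 19; (13|19)=-1, (4|19)=+1; (−1)^{0·-2·9}·(-1)^-2·(+1)^0 = +1.
v=17: a=17^2·(≡12), b=17^1·(≡11) mod 17; (12|17)=-1, (11|17)=-1; (−1)^{2·1·8}·(-1)^1·(-1)^2 = -1.
v=23: a=23^3·(≡7), b=23^6·(≡6) mod 23; (7|23)=-1, (6|23)=+1; (−1)^{3·6·11}·(-1)^6·(+1)^3 = +1.
v=11: a=11^1·(≡5), b=11^3·(≡7) mod 11; (5|11)=+1, (7|11)=-1; (−1)^{1·3·5}·(+1)^3·(-1)^1 = +1.
v=5: a=5^0·(≡1), b=5^-2·(≡2) mod 5; (1|5)=+1, (2|5)=-1; (−1)^{0·-2·2}·(+1)^-2·(-1)^0 = +1.
v=7: a=7^2·(≡3), b=7^2·(≡2) mod 7; (3|7)=-1, (2|7)=+1; (−1)^{2·2·3}·(-1)^2·(+1)^2 = +1.
v=2: v_2(a)=-4, v_2(b)=-3; units ≡ 7, 7 (mod 8); ε·ε+αω+βω = 1·1+-4·0+-3·0 ≡ 1  ⇒  (a,b)_2 = -1.
|Ram(759, 4862)| = 4, even; anisotropic at {2, 3, 13, 17}.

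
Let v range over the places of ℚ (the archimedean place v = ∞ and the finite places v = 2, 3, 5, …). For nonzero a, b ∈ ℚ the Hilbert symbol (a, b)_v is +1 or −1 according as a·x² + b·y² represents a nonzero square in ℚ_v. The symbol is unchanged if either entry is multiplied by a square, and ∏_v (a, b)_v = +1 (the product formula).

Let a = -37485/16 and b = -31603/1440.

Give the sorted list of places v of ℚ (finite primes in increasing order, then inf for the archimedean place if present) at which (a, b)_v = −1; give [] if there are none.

[2, 5, 17, inf]

(a, b) ≡ (-85, -1870) mod (ℚ^×)²; places V = {2, 3, 5, 7, 11, 13, 17, ∞}.
(a,b)_2: α=-4, β=-5; u≡3, v≡1 (mod 8); ε(u)ε(v)=1·0, αω(v)=-4·0, βω(u)=-5·1; sum ≡ 1  ⇒  -1.
(a,b)_11: α=0, u≡5; β=1, v≡2 (mod 11); (5|11)=+1, (2|11)=-1; sign (−1)^0·+1^1·-1^0 = +1.
(a,b)_3: α=2, u≡2; β=-2, v≡2 (mod 3); (2|3)=-1, (2|3)=-1; sign (−1)^0·-1^-2·-1^2 = +1.
(a,b)_13: α=0, u≡11; β=2, v≡6 (mod 13); (11|13)=-1, (6|13)=-1; sign (−1)^0·-1^2·-1^0 = +1.
(a,b)_5: α=1, u≡3; β=-1, v≡4 (mod 5); (3|5)=-1, (4|5)=+1; sign (−1)^0·-1^-1·+1^1 = -1.
(a,b)_17: α=1, u≡12; β=1, v≡8 (mod 17); (12|17)=-1, (8|17)=+1; sign (−1)^0·-1^1·+1^1 = -1.
(a,b)_∞: sgn(-85)=−, sgn(-1870)=−, so -1.
(a,b)_7: α=2, u≡6; β=0, v≡6 (mod 7); (6|7)=-1, (6|7)=-1; sign (−1)^0·-1^0·-1^2 = +1.
(-85, -1870 / ℚ) ramifies at {2, 5, 17, ∞}: a division algebra.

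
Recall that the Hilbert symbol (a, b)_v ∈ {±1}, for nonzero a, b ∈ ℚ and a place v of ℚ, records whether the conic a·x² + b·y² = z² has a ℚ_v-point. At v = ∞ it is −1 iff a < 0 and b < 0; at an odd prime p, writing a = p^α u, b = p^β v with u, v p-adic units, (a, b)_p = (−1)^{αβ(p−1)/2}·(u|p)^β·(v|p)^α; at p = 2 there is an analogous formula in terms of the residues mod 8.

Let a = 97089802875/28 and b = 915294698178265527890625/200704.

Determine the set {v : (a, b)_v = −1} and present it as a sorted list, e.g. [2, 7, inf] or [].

(a, b) ≡ (61845, 65) mod (ℚ^×)²; places V = {2, 3, 5, 7, 11, 13, 17, 19, 31, ∞}.
(a,b)_3: α=3, u≡2; β=2, v≡2 (mod 3); (2|3)=-1, (2|3)=-1; sign (−1)^0·-1^2·-1^3 = -1.
(a,b)_5: α=3, u≡1; β=7, v≡3 (mod 5); (1|5)=+1, (3|5)=-1; sign (−1)^0·+1^7·-1^3 = -1.
(a,b)_7: α=-1, u≡4; β=-2, v≡4 (mod 7); (4|7)=+1, (4|7)=+1; sign (−1)^0·+1^-2·+1^-1 = +1.
(a,b)_2: α=-2, β=-12; u≡5, v≡1 (mod 8); ε(u)ε(v)=0·0, αω(v)=-2·0, βω(u)=-12·1; sum ≡ 0  ⇒  +1.
(a,b)_19: α=1, u≡5; β=2, v≡10 (mod 19); (5|19)=+1, (10|19)=-1; sign (−1)^0·+1^2·-1^1 = -1.
(a,b)_11: α=0, u≡9; β=2, v≡7 (mod 11); (9|11)=+1, (7|11)=-1; sign (−1)^0·+1^2·-1^0 = +1.
(a,b)_∞: sgn(61845)=+, sgn(65)=+, so +1.
(a,b)_17: α=2, u≡8; β=4, v≡11 (mod 17); (8|17)=+1, (11|17)=-1; sign (−1)^0·+1^4·-1^2 = +1.
(a,b)_31: α=1, u≡23; β=2, v≡6 (mod 31); (23|31)=-1, (6|31)=-1; sign (−1)^0·-1^2·-1^1 = -1.
(a,b)_13: α=2, u≡9; β=5, v≡8 (mod 13); (9|13)=+1, (8|13)=-1; sign (−1)^0·+1^5·-1^2 = +1.
Ram(61845, 65) = {3, 5, 19, 31}; no ℚ_3-point on the conic.

[3, 5, 19, 31]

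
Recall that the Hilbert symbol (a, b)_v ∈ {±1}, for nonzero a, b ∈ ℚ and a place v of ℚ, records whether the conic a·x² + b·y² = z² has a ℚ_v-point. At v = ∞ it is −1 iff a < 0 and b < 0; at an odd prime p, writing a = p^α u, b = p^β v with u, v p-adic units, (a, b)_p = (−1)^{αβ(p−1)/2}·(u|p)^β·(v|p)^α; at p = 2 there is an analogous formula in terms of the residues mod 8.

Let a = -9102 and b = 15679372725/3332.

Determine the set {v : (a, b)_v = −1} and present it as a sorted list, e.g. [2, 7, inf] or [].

[2, 3, 17, 41]

Mod squares: a ≡ -9102, b ≡ 1408637. Check v ∈ {∞, 2, 3, 5, 7, 17, 29, 37, 41, 43, 47}.
v=3: a=3^1·(≡2), b=3^2·(≡2) mod 3; (2|3)=-1, (2|3)=-1; (−1)^{1·2·1}·(-1)^2·(-1)^1 = -1.
v=7: a=7^0·(≡5), b=7^-2·(≡6) mod 7; (5|7)=-1, (6|7)=-1; (−1)^{0·-2·3}·(-1)^-2·(-1)^0 = +1.
v=41: a=41^1·(≡24), b=41^1·(≡37) mod 41; (24|41)=-1, (37|41)=+1; (−1)^{1·1·20}·(-1)^1·(+1)^1 = -1.
v=∞: -9102 < 0 and 1408637 > 0  ⇒  (a,b)_∞ = +1.
v=29: a=29^0·(≡4), b=29^2·(≡9) mod 29; (4|29)=+1, (9|29)=+1; (−1)^{0·2·14}·(+1)^2·(+1)^0 = +1.
v=17: a=17^0·(≡10), b=17^-1·(≡5) mod 17; (10|17)=-1, (5|17)=-1; (−1)^{0·-1·8}·(-1)^-1·(-1)^0 = -1.
v=2: v_2(a)=1, v_2(b)=-2; units ≡ 1, 5 (mod 8); ε·ε+αω+βω = 0·0+1·1+-2·0 ≡ 1  ⇒  (a,b)_2 = -1.
v=43: a=43^0·(≡14), b=43^1·(≡13) mod 43; (14|43)=+1, (13|43)=+1; (−1)^{0·1·21}·(+1)^1·(+1)^0 = +1.
v=37: a=37^1·(≡13), b=37^0·(≡26) mod 37; (13|37)=-1, (26|37)=+1; (−1)^{1·0·18}·(-1)^0·(+1)^1 = +1.
v=5: a=5^0·(≡3), b=5^2·(≡2) mod 5; (3|5)=-1, (2|5)=-1; (−1)^{0·2·2}·(-1)^2·(-1)^0 = +1.
v=47: a=47^0·(≡16), b=47^1·(≡42) mod 47; (16|47)=+1, (42|47)=+1; (−1)^{0·1·23}·(+1)^1·(+1)^0 = +1.
Ram(-9102, 1408637) = {2, 3, 17, 41}; no ℚ_2-point on the conic.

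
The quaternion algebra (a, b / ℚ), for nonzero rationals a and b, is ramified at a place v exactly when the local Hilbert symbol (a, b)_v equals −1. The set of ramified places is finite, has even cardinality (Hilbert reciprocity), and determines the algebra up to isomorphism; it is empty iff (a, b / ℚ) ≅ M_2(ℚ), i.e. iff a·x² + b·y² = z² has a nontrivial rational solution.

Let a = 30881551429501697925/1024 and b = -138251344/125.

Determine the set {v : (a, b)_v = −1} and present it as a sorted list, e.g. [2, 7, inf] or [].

[5, 13, 17, 41]

Mod squares: a ≡ 533, b ≡ -881705. Check v ∈ {∞, 2, 3, 5, 7, 11, 13, 17, 23, 41}.
v=41: a=41^3·(≡19), b=41^1·(≡10) mod 41; (19|41)=-1, (10|41)=+1; (−1)^{3·1·20}·(-1)^1·(+1)^3 = -1.
v=7: a=7^2·(≡1), b=7^2·(≡1) mod 7; (1|7)=+1, (1|7)=+1; (−1)^{2·2·3}·(+1)^2·(+1)^2 = +1.
v=∞: 533 > 0 and -881705 < 0  ⇒  (a,b)_∞ = +1.
v=13: a=13^3·(≡11), b=13^0·(≡2) mod 13; (11|13)=-1, (2|13)=-1; (−1)^{3·0·6}·(-1)^0·(-1)^3 = -1.
v=2: v_2(a)=-10, v_2(b)=4; units ≡ 5, 7 (mod 8); ε·ε+αω+βω = 0·1+-10·0+4·1 ≡ 0  ⇒  (a,b)_2 = +1.
v=5: a=5^2·(≡3), b=5^-3·(≡1) mod 5; (3|5)=-1, (1|5)=+1; (−1)^{2·-3·2}·(-1)^-3·(+1)^2 = -1.
v=3: a=3^2·(≡2), b=3^0·(≡1) mod 3; (2|3)=-1, (1|3)=+1; (−1)^{2·0·1}·(-1)^0·(+1)^2 = +1.
v=17: a=17^2·(≡6), b=17^1·(≡16) mod 17; (6|17)=-1, (16|17)=+1; (−1)^{2·1·8}·(-1)^1·(+1)^2 = -1.
v=11: a=11^2·(≡3), b=11^1·(≡8) mod 11; (3|11)=+1, (8|11)=-1; (−1)^{2·1·5}·(+1)^1·(-1)^2 = +1.
v=23: a=23^2·(≡16), b=23^1·(≡3) mod 23; (16|23)=+1, (3|23)=+1; (−1)^{2·1·11}·(+1)^1·(+1)^2 = +1.
(533, -881705 / ℚ) ramifies at {5, 13, 17, 41}: a division algebra.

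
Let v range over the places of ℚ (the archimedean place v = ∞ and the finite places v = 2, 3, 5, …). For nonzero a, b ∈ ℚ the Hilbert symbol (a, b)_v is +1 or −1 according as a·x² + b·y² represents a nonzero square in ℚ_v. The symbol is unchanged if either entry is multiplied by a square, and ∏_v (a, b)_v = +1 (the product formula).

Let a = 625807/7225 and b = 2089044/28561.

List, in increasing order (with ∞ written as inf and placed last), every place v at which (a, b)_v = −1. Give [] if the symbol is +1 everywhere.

[7, 23]

(a, b) ≡ (7, 69) mod (ℚ^×)²; places V = {2, 3, 5, 7, 13, 17, 23, 29, ∞}.
(a,b)_23: α=2, u≡11; β=1, v≡9 (mod 23); (11|23)=-1, (9|23)=+1; sign (−1)^0·-1^1·+1^2 = -1.
(a,b)_3: α=0, u≡1; β=3, v≡2 (mod 3); (1|3)=+1, (2|3)=-1; sign (−1)^0·+1^3·-1^0 = +1.
(a,b)_5: α=-2, u≡3; β=0, v≡4 (mod 5); (3|5)=-1, (4|5)=+1; sign (−1)^0·-1^0·+1^-2 = +1.
(a,b)_∞: sgn(7)=+, sgn(69)=+, so +1.
(a,b)_13: α=2, u≡5; β=-4, v≡9 (mod 13); (5|13)=-1, (9|13)=+1; sign (−1)^0·-1^-4·+1^2 = +1.
(a,b)_17: α=-2, u≡11; β=0, v≡16 (mod 17); (11|17)=-1, (16|17)=+1; sign (−1)^0·-1^0·+1^-2 = +1.
(a,b)_7: α=1, u≡4; β=0, v≡6 (mod 7); (4|7)=+1, (6|7)=-1; sign (−1)^0·+1^0·-1^1 = -1.
(a,b)_29: α=0, u≡4; β=2, v≡17 (mod 29); (4|29)=+1, (17|29)=-1; sign (−1)^0·+1^2·-1^0 = +1.
(a,b)_2: α=0, β=2; u≡7, v≡5 (mod 8); ε(u)ε(v)=1·0, αω(v)=0·1, βω(u)=2·0; sum ≡ 0  ⇒  +1.
(7, 69 / ℚ) ramifies at {7, 23}: a division algebra.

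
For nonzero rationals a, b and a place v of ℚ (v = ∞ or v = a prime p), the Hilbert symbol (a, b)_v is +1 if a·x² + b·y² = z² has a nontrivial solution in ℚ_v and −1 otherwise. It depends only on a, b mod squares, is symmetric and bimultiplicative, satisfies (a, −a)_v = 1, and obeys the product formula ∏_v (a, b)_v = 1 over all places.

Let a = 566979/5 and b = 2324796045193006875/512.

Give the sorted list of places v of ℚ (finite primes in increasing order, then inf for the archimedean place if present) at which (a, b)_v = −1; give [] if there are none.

(a, b) ≡ (57855, 23142) mod (ℚ^×)²; places V = {2, 3, 5, 7, 19, 29, ∞}.
(a,b)_29: α=1, u≡1; β=3, v≡19 (mod 29); (1|29)=+1, (19|29)=-1; sign (−1)^0·+1^3·-1^1 = -1.
(a,b)_5: α=-1, u≡4; β=4, v≡3 (mod 5); (4|5)=+1, (3|5)=-1; sign (−1)^0·+1^4·-1^-1 = -1.
(a,b)_2: α=0, β=-9; u≡7, v≡3 (mod 8); ε(u)ε(v)=1·1, αω(v)=0·1, βω(u)=-9·0; sum ≡ 1  ⇒  -1.
(a,b)_3: α=1, u≡1; β=3, v≡1 (mod 3); (1|3)=+1, (1|3)=+1; sign (−1)^1·+1^3·+1^1 = -1.
(a,b)_∞: sgn(57855)=+, sgn(23142)=+, so +1.
(a,b)_7: α=3, u≡3; β=7, v≡2 (mod 7); (3|7)=-1, (2|7)=+1; sign (−1)^1·-1^7·+1^3 = +1.
(a,b)_19: α=1, u≡6; β=3, v≡14 (mod 19); (6|19)=+1, (14|19)=-1; sign (−1)^1·+1^3·-1^1 = +1.
|Ram(57855, 23142)| = 4, even; anisotropic at {2, 3, 5, 29}.

[2, 3, 5, 29]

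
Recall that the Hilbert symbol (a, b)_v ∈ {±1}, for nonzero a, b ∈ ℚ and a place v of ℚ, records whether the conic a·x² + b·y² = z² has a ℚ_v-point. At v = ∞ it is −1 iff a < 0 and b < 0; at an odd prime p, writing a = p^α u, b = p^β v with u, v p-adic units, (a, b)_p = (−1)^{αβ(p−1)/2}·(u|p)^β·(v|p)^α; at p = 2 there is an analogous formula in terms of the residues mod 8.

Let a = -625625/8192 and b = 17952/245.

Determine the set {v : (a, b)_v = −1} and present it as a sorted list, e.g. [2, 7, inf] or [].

[2, 3, 5, 7, 11, 13]

(a, b) ≡ (-2002, 5610) mod (ℚ^×)²; places V = {2, 3, 5, 7, 11, 13, 17, ∞}.
(a,b)_5: α=4, u≡2; β=-1, v≡3 (mod 5); (2|5)=-1, (3|5)=-1; sign (−1)^0·-1^-1·-1^4 = -1.
(a,b)_2: α=-13, β=5; u≡7, v≡5 (mod 8); ε(u)ε(v)=1·0, αω(v)=-13·1, βω(u)=5·0; sum ≡ 1  ⇒  -1.
(a,b)_17: α=0, u≡4; β=1, v≡10 (mod 17); (4|17)=+1, (10|17)=-1; sign (−1)^0·+1^1·-1^0 = +1.
(a,b)_13: α=1, u≡7; β=0, v≡7 (mod 13); (7|13)=-1, (7|13)=-1; sign (−1)^0·-1^0·-1^1 = -1.
(a,b)_∞: sgn(-2002)=−, sgn(5610)=+, so +1.
(a,b)_11: α=1, u≡9; β=1, v≡5 (mod 11); (9|11)=+1, (5|11)=+1; sign (−1)^1·+1^1·+1^1 = -1.
(a,b)_3: α=0, u≡2; β=1, v≡1 (mod 3); (2|3)=-1, (1|3)=+1; sign (−1)^0·-1^1·+1^0 = -1.
(a,b)_7: α=1, u≡4; β=-2, v≡5 (mod 7); (4|7)=+1, (5|7)=-1; sign (−1)^0·+1^-2·-1^1 = -1.
|Ram(-2002, 5610)| = 6, even; anisotropic at {2, 3, 5, 7, 11, 13}.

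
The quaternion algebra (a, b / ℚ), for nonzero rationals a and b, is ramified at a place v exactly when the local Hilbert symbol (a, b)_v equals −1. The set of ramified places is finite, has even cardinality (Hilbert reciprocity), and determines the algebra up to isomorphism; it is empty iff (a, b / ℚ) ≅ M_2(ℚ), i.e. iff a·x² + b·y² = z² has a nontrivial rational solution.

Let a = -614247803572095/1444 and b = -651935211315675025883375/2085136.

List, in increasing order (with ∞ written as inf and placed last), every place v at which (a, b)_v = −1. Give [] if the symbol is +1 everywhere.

[5, 23, 37, inf]

Mod squares: a ≡ -55, b ≡ -72335. Check v ∈ {∞, 2, 3, 5, 7, 11, 17, 19, 23, 37}.
v=3: a=3^2·(≡2), b=3^0·(≡1) mod 3; (2|3)=-1, (1|3)=+1; (−1)^{2·0·1}·(-1)^0·(+1)^2 = +1.
v=11: a=11^3·(≡8), b=11^4·(≡9) mod 11; (8|11)=-1, (9|11)=+1; (−1)^{3·4·5}·(-1)^4·(+1)^3 = +1.
v=23: a=23^2·(≡14), b=23^3·(≡4) mod 23; (14|23)=-1, (4|23)=+1; (−1)^{2·3·11}·(-1)^3·(+1)^2 = -1.
v=∞: -55 < 0 and -72335 < 0  ⇒  (a,b)_∞ = -1.
v=17: a=17^2·(≡9), b=17^3·(≡5) mod 17; (9|17)=+1, (5|17)=-1; (−1)^{2·3·8}·(+1)^3·(-1)^2 = +1.
v=2: v_2(a)=-2, v_2(b)=-4; units ≡ 1, 1 (mod 8); ε·ε+αω+βω = 0·0+-2·0+-4·0 ≡ 0  ⇒  (a,b)_2 = +1.
v=19: a=19^-2·(≡3), b=19^-4·(≡4) mod 19; (3|19)=-1, (4|19)=+1; (−1)^{-2·-4·9}·(-1)^-4·(+1)^-2 = +1.
v=5: a=5^1·(≡4), b=5^3·(≡3) mod 5; (4|5)=+1, (3|5)=-1; (−1)^{1·3·2}·(+1)^3·(-1)^1 = -1.
v=37: a=37^2·(≡8), b=37^3·(≡14) mod 37; (8|37)=-1, (14|37)=-1; (−1)^{2·3·18}·(-1)^3·(-1)^2 = -1.
v=7: a=7^2·(≡1), b=7^6·(≡6) mod 7; (1|7)=+1, (6|7)=-1; (−1)^{2·6·3}·(+1)^6·(-1)^2 = +1.
|Ram(-55, -72335)| = 4, even; anisotropic at {5, 23, 37, ∞}.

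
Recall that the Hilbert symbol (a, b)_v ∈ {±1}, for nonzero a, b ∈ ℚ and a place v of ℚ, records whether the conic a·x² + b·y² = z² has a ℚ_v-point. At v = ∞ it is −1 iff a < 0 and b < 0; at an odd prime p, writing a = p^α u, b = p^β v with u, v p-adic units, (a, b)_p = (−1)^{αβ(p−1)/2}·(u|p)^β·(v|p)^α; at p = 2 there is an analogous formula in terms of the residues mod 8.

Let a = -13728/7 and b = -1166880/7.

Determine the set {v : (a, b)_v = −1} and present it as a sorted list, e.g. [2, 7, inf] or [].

(a, b) ≡ (-6006, -510510) mod (ℚ^×)²; places V = {2, 3, 5, 7, 11, 13, 17, ∞}.
(a,b)_7: α=-1, u≡6; β=-1, v≡6 (mod 7); (6|7)=-1, (6|7)=-1; sign (−1)^1·-1^-1·-1^-1 = -1.
(a,b)_11: α=1, u≡4; β=1, v≡10 (mod 11); (4|11)=+1, (10|11)=-1; sign (−1)^1·+1^1·-1^1 = +1.
(a,b)_3: α=1, u≡2; β=1, v≡2 (mod 3); (2|3)=-1, (2|3)=-1; sign (−1)^1·-1^1·-1^1 = -1.
(a,b)_13: α=1, u≡7; β=1, v≡10 (mod 13); (7|13)=-1, (10|13)=+1; sign (−1)^0·-1^1·+1^1 = -1.
(a,b)_17: α=0, u≡6; β=1, v≡13 (mod 17); (6|17)=-1, (13|17)=+1; sign (−1)^0·-1^1·+1^0 = -1.
(a,b)_∞: sgn(-6006)=−, sgn(-510510)=−, so -1.
(a,b)_2: α=5, β=5; u≡5, v≡1 (mod 8); ε(u)ε(v)=0·0, αω(v)=5·0, βω(u)=5·1; sum ≡ 1  ⇒  -1.
(a,b)_5: α=0, u≡1; β=1, v≡2 (mod 5); (1|5)=+1, (2|5)=-1; sign (−1)^0·+1^1·-1^0 = +1.
Ram(-6006, -510510) = {2, 3, 7, 13, 17, ∞}; no ℚ_2-point on the conic.

[2, 3, 7, 13, 17, inf]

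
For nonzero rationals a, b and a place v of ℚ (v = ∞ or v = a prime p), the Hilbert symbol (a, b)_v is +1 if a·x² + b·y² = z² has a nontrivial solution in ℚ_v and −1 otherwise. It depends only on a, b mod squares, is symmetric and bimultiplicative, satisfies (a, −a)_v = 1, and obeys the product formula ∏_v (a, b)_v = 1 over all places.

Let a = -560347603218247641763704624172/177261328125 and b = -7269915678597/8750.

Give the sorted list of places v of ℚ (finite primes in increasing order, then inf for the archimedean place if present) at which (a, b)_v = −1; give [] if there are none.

[17, inf]

Mod squares: a ≡ -3927, b ≡ -182. Check v ∈ {∞, 2, 3, 5, 7, 11, 13, 17, 31, 43, 47}.
v=5: a=5^-8·(≡2), b=5^-4·(≡2) mod 5; (2|5)=-1, (2|5)=-1; (−1)^{-8·-4·2}·(-1)^-4·(-1)^-8 = +1.
v=11: a=11^5·(≡10), b=11^2·(≡3) mod 11; (10|11)=-1, (3|11)=+1; (−1)^{5·2·5}·(-1)^2·(+1)^5 = +1.
v=43: a=43^2·(≡7), b=43^2·(≡12) mod 43; (7|43)=-1, (12|43)=-1; (−1)^{2·2·21}·(-1)^2·(-1)^2 = +1.
v=47: a=47^2·(≡18), b=47^0·(≡21) mod 47; (18|47)=+1, (21|47)=+1; (−1)^{2·0·23}·(+1)^0·(+1)^2 = +1.
v=3: a=3^-3·(≡2), b=3^2·(≡1) mod 3; (2|3)=-1, (1|3)=+1; (−1)^{-3·2·1}·(-1)^2·(+1)^-3 = +1.
v=13: a=13^2·(≡4), b=13^1·(≡12) mod 13; (4|13)=+1, (12|13)=+1; (−1)^{2·1·6}·(+1)^1·(+1)^2 = +1.
v=∞: -3927 < 0 and -182 < 0  ⇒  (a,b)_∞ = -1.
v=7: a=7^-5·(≡5), b=7^-1·(≡4) mod 7; (5|7)=-1, (4|7)=+1; (−1)^{-5·-1·3}·(-1)^-1·(+1)^-5 = +1.
v=31: a=31^6·(≡8), b=31^2·(≡2) mod 31; (8|31)=+1, (2|31)=+1; (−1)^{6·2·15}·(+1)^2·(+1)^6 = +1.
v=2: v_2(a)=2, v_2(b)=-1; units ≡ 1, 5 (mod 8); ε·ε+αω+βω = 0·0+2·1+-1·0 ≡ 0  ⇒  (a,b)_2 = +1.
v=17: a=17^5·(≡6), b=17^2·(≡5) mod 17; (6|17)=-1, (5|17)=-1; (−1)^{5·2·8}·(-1)^2·(-1)^5 = -1.
Ram(-3927, -182) = {17, ∞}; no ℚ_17-point on the conic.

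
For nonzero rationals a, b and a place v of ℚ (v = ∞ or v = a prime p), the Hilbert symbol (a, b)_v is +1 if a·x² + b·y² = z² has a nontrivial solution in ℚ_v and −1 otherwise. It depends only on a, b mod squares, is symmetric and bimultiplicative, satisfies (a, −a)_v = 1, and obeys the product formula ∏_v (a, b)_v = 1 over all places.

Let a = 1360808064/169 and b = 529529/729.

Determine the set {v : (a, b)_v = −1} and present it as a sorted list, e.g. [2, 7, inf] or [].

[13, 29]

(a, b) ≡ (4466, 1001) mod (ℚ^×)²; places V = {2, 3, 7, 11, 13, 23, 29, ∞}.
(a,b)_11: α=1, u≡10; β=1, v≡1 (mod 11); (10|11)=-1, (1|11)=+1; sign (−1)^1·-1^1·+1^1 = +1.
(a,b)_7: α=1, u≡1; β=1, v≡5 (mod 7); (1|7)=+1, (5|7)=-1; sign (−1)^1·+1^1·-1^1 = +1.
(a,b)_2: α=7, β=0; u≡1, v≡1 (mod 8); ε(u)ε(v)=0·0, αω(v)=7·0, βω(u)=0·0; sum ≡ 0  ⇒  +1.
(a,b)_29: α=1, u≡4; β=0, v≡19 (mod 29); (4|29)=+1, (19|29)=-1; sign (−1)^0·+1^0·-1^1 = -1.
(a,b)_13: α=-2, u≡5; β=1, v≡4 (mod 13); (5|13)=-1, (4|13)=+1; sign (−1)^0·-1^1·+1^-2 = -1.
(a,b)_∞: sgn(4466)=+, sgn(1001)=+, so +1.
(a,b)_23: α=2, u≡12; β=2, v≡18 (mod 23); (12|23)=+1, (18|23)=+1; sign (−1)^0·+1^2·+1^2 = +1.
(a,b)_3: α=2, u≡2; β=-6, v≡2 (mod 3); (2|3)=-1, (2|3)=-1; sign (−1)^0·-1^-6·-1^2 = +1.
|Ram(4466, 1001)| = 2, even; anisotropic at {13, 29}.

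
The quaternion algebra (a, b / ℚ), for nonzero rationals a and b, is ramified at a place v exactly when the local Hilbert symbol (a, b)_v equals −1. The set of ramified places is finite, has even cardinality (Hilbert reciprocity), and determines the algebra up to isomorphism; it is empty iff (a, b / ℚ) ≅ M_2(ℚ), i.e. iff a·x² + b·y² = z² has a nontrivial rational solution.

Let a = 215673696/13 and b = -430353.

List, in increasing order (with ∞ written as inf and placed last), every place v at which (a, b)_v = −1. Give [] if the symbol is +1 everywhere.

[2, 3, 7, 23]

Mod squares: a ≡ 397358, b ≡ -5313. Check v ∈ {∞, 2, 3, 7, 11, 13, 17, 23, 29, 31}.
v=29: a=29^1·(≡27), b=29^0·(≡7) mod 29; (27|29)=-1, (7|29)=+1; (−1)^{1·0·14}·(-1)^0·(+1)^1 = +1.
v=3: a=3^2·(≡2), b=3^5·(≡2) mod 3; (2|3)=-1, (2|3)=-1; (−1)^{2·5·1}·(-1)^5·(-1)^2 = -1.
v=13: a=13^-1·(≡4), b=13^0·(≡12) mod 13; (4|13)=+1, (12|13)=+1; (−1)^{-1·0·6}·(+1)^0·(+1)^-1 = +1.
v=∞: 397358 > 0 and -5313 < 0  ⇒  (a,b)_∞ = +1.
v=7: a=7^2·(≡5), b=7^1·(≡2) mod 7; (5|7)=-1, (2|7)=+1; (−1)^{2·1·3}·(-1)^1·(+1)^2 = -1.
v=2: v_2(a)=5, v_2(b)=0; units ≡ 7, 7 (mod 8); ε·ε+αω+βω = 1·1+5·0+0·0 ≡ 1  ⇒  (a,b)_2 = -1.
v=23: a=23^0·(≡11), b=23^1·(≡11) mod 23; (11|23)=-1, (11|23)=-1; (−1)^{0·1·11}·(-1)^1·(-1)^0 = -1.
v=31: a=31^1·(≡27), b=31^0·(≡20) mod 31; (27|31)=-1, (20|31)=+1; (−1)^{1·0·15}·(-1)^0·(+1)^1 = +1.
v=17: a=17^1·(≡1), b=17^0·(≡2) mod 17; (1|17)=+1, (2|17)=+1; (−1)^{1·0·8}·(+1)^0·(+1)^1 = +1.
v=11: a=11^0·(≡9), b=11^1·(≡4) mod 11; (9|11)=+1, (4|11)=+1; (−1)^{0·1·5}·(+1)^1·(+1)^0 = +1.
|Ram(397358, -5313)| = 4, even; anisotropic at {2, 3, 7, 23}.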